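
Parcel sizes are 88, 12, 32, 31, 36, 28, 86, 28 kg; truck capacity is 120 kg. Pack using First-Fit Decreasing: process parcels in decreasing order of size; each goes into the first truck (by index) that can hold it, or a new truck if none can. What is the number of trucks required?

3 trucks

Sorted descending: 88, 86, 36, 32, 31, 28, 28, 12.
Put 88 kg in truck 1; 32 kg remain.
Put 86 kg in truck 2; 34 kg remain.
Put 36 kg in truck 3; 84 kg remain.
Put 32 kg in truck 1; 0 kg remain.
Put 31 kg in truck 2; 3 kg remain.
Put 28 kg in truck 3; 56 kg remain.
Put 28 kg in truck 3; 28 kg remain.
Put 12 kg in truck 3; 16 kg remain.
Final trucks: [88,32] [86,31] [36,28,28,12].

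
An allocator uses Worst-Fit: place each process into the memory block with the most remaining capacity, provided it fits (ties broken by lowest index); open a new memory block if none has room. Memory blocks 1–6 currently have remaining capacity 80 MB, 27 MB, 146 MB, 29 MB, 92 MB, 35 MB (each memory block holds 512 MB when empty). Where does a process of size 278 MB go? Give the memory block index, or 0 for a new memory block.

0

No memory block has ≥ 278 MB free, so a new memory block is opened.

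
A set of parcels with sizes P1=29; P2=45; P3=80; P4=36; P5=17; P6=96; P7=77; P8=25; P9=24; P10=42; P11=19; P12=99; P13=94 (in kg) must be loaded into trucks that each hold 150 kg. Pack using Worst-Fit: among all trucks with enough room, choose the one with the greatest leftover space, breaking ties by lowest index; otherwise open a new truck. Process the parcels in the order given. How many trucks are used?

6

Put P1 (29 kg) in truck 1; 121 kg remain.
Put P2 (45 kg) in truck 1; 76 kg remain.
Put P3 (80 kg) in truck 2; 70 kg remain.
Put P4 (36 kg) in truck 1; 40 kg remain.
Put P5 (17 kg) in truck 2; 53 kg remain.
Put P6 (96 kg) in truck 3; 54 kg remain.
Put P7 (77 kg) in truck 4; 73 kg remain.
Put P8 (25 kg) in truck 4; 48 kg remain.
Put P9 (24 kg) in truck 3; 30 kg remain.
Put P10 (42 kg) in truck 2; 11 kg remain.
Put P11 (19 kg) in truck 4; 29 kg remain.
Put P12 (99 kg) in truck 5; 51 kg remain.
Put P13 (94 kg) in truck 6; 56 kg remain.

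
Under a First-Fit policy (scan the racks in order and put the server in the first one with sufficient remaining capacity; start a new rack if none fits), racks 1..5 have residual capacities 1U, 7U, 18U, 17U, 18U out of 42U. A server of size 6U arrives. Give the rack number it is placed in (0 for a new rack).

Racks with room: rack 2 (7U), rack 3 (18U), rack 4 (17U), rack 5 (18U).
The first with room is rack 2.

2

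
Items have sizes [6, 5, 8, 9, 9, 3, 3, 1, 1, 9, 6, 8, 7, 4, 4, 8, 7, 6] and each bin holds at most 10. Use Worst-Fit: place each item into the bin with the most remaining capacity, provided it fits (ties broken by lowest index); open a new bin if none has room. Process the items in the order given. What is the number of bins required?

12

bin 1: place 6, 4 left
bin 2: place 5, 5 left
bin 3: place 8, 2 left
bin 4: place 9, 1 left
bin 5: place 9, 1 left
bin 2: place 3, 2 left
bin 1: place 3, 1 left
bin 2: place 1, 1 left
bin 3: place 1, 1 left
bin 6: place 9, 1 left
bin 7: place 6, 4 left
bin 8: place 8, 2 left
bin 9: place 7, 3 left
bin 7: place 4, 0 left
bin 10: place 4, 6 left
bin 11: place 8, 2 left
bin 12: place 7, 3 left
bin 10: place 6, 0 left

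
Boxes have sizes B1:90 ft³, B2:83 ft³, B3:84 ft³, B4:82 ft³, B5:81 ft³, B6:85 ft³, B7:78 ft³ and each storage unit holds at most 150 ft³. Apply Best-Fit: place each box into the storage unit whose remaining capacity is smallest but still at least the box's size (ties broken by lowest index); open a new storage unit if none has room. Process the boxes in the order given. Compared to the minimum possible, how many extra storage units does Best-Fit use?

0

Best-Fit: [90] [83] [84] [82] [81] [85] [78] → 7 storage units.
7 boxes exceed 75 ft³ (half the capacity), and no two of those can share a storage unit, so at least 7 storage units are needed.
So 7 is already optimal.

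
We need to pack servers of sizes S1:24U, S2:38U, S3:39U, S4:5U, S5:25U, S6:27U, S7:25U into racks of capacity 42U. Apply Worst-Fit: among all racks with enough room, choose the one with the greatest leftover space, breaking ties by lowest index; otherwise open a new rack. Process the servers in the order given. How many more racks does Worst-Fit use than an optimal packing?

Worst-Fit: [24,5] [38] [39] [25] [27] [25] → 6 racks.
6 servers exceed 21U (half the capacity), and no two of those can share a rack, so at least 6 racks are needed.
So 6 is already optimal.

0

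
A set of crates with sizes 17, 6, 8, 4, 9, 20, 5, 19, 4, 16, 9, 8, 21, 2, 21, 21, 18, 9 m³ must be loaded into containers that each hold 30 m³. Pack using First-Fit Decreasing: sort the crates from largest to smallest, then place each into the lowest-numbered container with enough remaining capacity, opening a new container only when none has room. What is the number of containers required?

8

Sorted descending: 21, 21, 21, 20, 19, 18, 17, 16, 9, 9, 9, 8, 8, 6, 5, 4, 4, 2.
21 m³ → container 1 (remaining 9 m³)
21 m³ → container 2 (remaining 9 m³)
21 m³ → container 3 (remaining 9 m³)
20 m³ → container 4 (remaining 10 m³)
19 m³ → container 5 (remaining 11 m³)
18 m³ → container 6 (remaining 12 m³)
17 m³ → container 7 (remaining 13 m³)
16 m³ → container 8 (remaining 14 m³)
9 m³ → container 1 (remaining 0 m³)
9 m³ → container 2 (remaining 0 m³)
9 m³ → container 3 (remaining 0 m³)
8 m³ → container 4 (remaining 2 m³)
8 m³ → container 5 (remaining 3 m³)
6 m³ → container 6 (remaining 6 m³)
5 m³ → container 6 (remaining 1 m³)
4 m³ → container 7 (remaining 9 m³)
4 m³ → container 7 (remaining 5 m³)
2 m³ → container 4 (remaining 0 m³)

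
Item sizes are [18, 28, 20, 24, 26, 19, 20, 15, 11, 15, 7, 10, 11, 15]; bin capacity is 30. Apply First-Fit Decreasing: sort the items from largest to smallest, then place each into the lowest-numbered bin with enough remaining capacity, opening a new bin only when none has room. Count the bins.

Sorted descending: 28, 26, 24, 20, 20, 19, 18, 15, 15, 15, 11, 11, 10, 7.
28 → bin 1 (remaining 2)
26 → bin 2 (remaining 4)
24 → bin 3 (remaining 6)
20 → bin 4 (remaining 10)
20 → bin 5 (remaining 10)
19 → bin 6 (remaining 11)
18 → bin 7 (remaining 12)
15 → bin 8 (remaining 15)
15 → bin 8 (remaining 0)
15 → bin 9 (remaining 15)
11 → bin 6 (remaining 0)
11 → bin 7 (remaining 1)
10 → bin 4 (remaining 0)
7 → bin 5 (remaining 3)
Final bins: [28] [26] [24] [20,10] [20,7] [19,11] [18,11] [15,15] [15].

9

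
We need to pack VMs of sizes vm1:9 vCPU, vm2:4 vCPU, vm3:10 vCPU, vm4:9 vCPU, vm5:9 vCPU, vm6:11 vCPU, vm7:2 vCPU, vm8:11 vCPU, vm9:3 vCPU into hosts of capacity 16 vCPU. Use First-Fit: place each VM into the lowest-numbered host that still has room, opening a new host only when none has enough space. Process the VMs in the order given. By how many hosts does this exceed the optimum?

0

First-Fit: [9,4,2] [10,3] [9] [9] [11] [11] → 6 hosts.
6 VMs exceed 8 vCPU (half the capacity), and no two of those can share a host, so at least 6 hosts are needed.
So 6 is already optimal.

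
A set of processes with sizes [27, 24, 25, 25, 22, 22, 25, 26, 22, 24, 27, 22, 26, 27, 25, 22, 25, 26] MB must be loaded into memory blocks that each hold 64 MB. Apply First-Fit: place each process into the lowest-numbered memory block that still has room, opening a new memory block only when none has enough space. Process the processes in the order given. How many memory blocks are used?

9

memory block 1: place 27 MB, 37 MB left
memory block 1: place 24 MB, 13 MB left
memory block 2: place 25 MB, 39 MB left
memory block 2: place 25 MB, 14 MB left
memory block 3: place 22 MB, 42 MB left
memory block 3: place 22 MB, 20 MB left
memory block 4: place 25 MB, 39 MB left
memory block 4: place 26 MB, 13 MB left
memory block 5: place 22 MB, 42 MB left
memory block 5: place 24 MB, 18 MB left
memory block 6: place 27 MB, 37 MB left
memory block 6: place 22 MB, 15 MB left
memory block 7: place 26 MB, 38 MB left
memory block 7: place 27 MB, 11 MB left
memory block 8: place 25 MB, 39 MB left
memory block 8: place 22 MB, 17 MB left
memory block 9: place 25 MB, 39 MB left
memory block 9: place 26 MB, 13 MB left
Final memory blocks: [27,24] [25,25] [22,22] [25,26] [22,24] [27,22] [26,27] [25,22] [25,26].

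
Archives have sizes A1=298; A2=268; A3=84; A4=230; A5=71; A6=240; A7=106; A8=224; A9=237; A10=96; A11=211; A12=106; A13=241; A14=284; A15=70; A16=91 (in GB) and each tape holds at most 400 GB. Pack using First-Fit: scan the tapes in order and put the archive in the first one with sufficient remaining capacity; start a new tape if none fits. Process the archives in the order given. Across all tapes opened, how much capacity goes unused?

743

Put A1 (298 GB) in tape 1; 102 GB remain.
Put A2 (268 GB) in tape 2; 132 GB remain.
Put A3 (84 GB) in tape 1; 18 GB remain.
Put A4 (230 GB) in tape 3; 170 GB remain.
Put A5 (71 GB) in tape 2; 61 GB remain.
Put A6 (240 GB) in tape 4; 160 GB remain.
Put A7 (106 GB) in tape 3; 64 GB remain.
Put A8 (224 GB) in tape 5; 176 GB remain.
Put A9 (237 GB) in tape 6; 163 GB remain.
Put A10 (96 GB) in tape 4; 64 GB remain.
Put A11 (211 GB) in tape 7; 189 GB remain.
Put A12 (106 GB) in tape 5; 70 GB remain.
Put A13 (241 GB) in tape 8; 159 GB remain.
Put A14 (284 GB) in tape 9; 116 GB remain.
Put A15 (70 GB) in tape 5; 0 GB remain.
Put A16 (91 GB) in tape 6; 72 GB remain.
9 tapes × 400 GB = 3600 GB; used 2857 GB; unused 743 GB.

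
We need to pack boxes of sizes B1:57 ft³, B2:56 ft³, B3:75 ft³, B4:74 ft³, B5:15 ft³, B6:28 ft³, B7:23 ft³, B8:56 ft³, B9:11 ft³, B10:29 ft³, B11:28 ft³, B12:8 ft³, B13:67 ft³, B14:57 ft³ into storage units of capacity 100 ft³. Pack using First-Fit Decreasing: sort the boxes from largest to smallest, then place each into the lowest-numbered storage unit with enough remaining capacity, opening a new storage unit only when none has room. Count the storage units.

7

Sorted descending: 75, 74, 67, 57, 57, 56, 56, 29, 28, 28, 23, 15, 11, 8.
75 ft³ → storage unit 1 (remaining 25 ft³)
74 ft³ → storage unit 2 (remaining 26 ft³)
67 ft³ → storage unit 3 (remaining 33 ft³)
57 ft³ → storage unit 4 (remaining 43 ft³)
57 ft³ → storage unit 5 (remaining 43 ft³)
56 ft³ → storage unit 6 (remaining 44 ft³)
56 ft³ → storage unit 7 (remaining 44 ft³)
29 ft³ → storage unit 3 (remaining 4 ft³)
28 ft³ → storage unit 4 (remaining 15 ft³)
28 ft³ → storage unit 5 (remaining 15 ft³)
23 ft³ → storage unit 1 (remaining 2 ft³)
15 ft³ → storage unit 2 (remaining 11 ft³)
11 ft³ → storage unit 2 (remaining 0 ft³)
8 ft³ → storage unit 4 (remaining 7 ft³)
Final storage units: [75,23] [74,15,11] [67,29] [57,28,8] [57,28] [56] [56].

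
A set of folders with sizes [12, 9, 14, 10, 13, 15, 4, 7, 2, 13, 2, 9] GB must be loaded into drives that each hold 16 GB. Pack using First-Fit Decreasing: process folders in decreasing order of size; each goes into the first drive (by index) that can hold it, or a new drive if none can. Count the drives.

8

Sorted descending: 15, 14, 13, 13, 12, 10, 9, 9, 7, 4, 2, 2.
drive 1: place 15 GB, 1 GB left
drive 2: place 14 GB, 2 GB left
drive 3: place 13 GB, 3 GB left
drive 4: place 13 GB, 3 GB left
drive 5: place 12 GB, 4 GB left
drive 6: place 10 GB, 6 GB left
drive 7: place 9 GB, 7 GB left
drive 8: place 9 GB, 7 GB left
drive 7: place 7 GB, 0 GB left
drive 5: place 4 GB, 0 GB left
drive 2: place 2 GB, 0 GB left
drive 3: place 2 GB, 1 GB left
Final drives: [15] [14,2] [13,2] [13] [12,4] [10] [9,7] [9].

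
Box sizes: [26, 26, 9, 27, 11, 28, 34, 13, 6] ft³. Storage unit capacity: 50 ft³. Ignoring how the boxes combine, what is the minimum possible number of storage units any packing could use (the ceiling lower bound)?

4 storage units

Total size = 26 + 26 + 9 + 27 + 11 + 28 + 34 + 13 + 6 = 180 ft³.
⌈180 / 50⌉ = 4.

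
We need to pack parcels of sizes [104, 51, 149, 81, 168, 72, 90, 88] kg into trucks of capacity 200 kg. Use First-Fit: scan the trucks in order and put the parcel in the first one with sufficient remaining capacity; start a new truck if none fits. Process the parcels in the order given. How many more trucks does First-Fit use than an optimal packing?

First-Fit: [104,51] [149] [81,72] [168] [90,88] → 5 trucks.
Total size 803 kg; any packing needs at least ⌈803/200⌉ = 5 trucks.
So 5 is already optimal.

0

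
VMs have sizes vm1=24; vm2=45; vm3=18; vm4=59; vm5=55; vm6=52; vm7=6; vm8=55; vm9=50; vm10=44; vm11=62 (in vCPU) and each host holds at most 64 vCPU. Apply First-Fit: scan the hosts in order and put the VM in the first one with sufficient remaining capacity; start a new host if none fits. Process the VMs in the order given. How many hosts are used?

vm1 (24 vCPU) → host 1 (remaining 40 vCPU)
vm2 (45 vCPU) → host 2 (remaining 19 vCPU)
vm3 (18 vCPU) → host 1 (remaining 22 vCPU)
vm4 (59 vCPU) → host 3 (remaining 5 vCPU)
vm5 (55 vCPU) → host 4 (remaining 9 vCPU)
vm6 (52 vCPU) → host 5 (remaining 12 vCPU)
vm7 (6 vCPU) → host 1 (remaining 16 vCPU)
vm8 (55 vCPU) → host 6 (remaining 9 vCPU)
vm9 (50 vCPU) → host 7 (remaining 14 vCPU)
vm10 (44 vCPU) → host 8 (remaining 20 vCPU)
vm11 (62 vCPU) → host 9 (remaining 2 vCPU)
Final hosts: [24,18,6] [45] [59] [55] [52] [55] [50] [44] [62].

9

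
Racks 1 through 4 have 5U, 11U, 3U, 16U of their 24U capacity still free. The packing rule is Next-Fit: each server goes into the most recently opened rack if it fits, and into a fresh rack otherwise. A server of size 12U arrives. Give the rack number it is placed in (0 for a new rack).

Next-Fit only looks at rack 4, which has 16U free.
12U fits there.

4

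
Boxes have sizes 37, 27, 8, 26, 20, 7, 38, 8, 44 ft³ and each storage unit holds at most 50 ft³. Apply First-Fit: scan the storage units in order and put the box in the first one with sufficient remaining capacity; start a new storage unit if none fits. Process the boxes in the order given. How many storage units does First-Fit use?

5 storage units

Put 37 ft³ in storage unit 1; 13 ft³ remain.
Put 27 ft³ in storage unit 2; 23 ft³ remain.
Put 8 ft³ in storage unit 1; 5 ft³ remain.
Put 26 ft³ in storage unit 3; 24 ft³ remain.
Put 20 ft³ in storage unit 2; 3 ft³ remain.
Put 7 ft³ in storage unit 3; 17 ft³ remain.
Put 38 ft³ in storage unit 4; 12 ft³ remain.
Put 8 ft³ in storage unit 3; 9 ft³ remain.
Put 44 ft³ in storage unit 5; 6 ft³ remain.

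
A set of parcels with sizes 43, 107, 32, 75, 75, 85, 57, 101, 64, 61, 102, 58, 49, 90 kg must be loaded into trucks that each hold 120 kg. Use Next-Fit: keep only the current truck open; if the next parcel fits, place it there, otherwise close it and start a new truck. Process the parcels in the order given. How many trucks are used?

43 kg → truck 1 (remaining 77 kg)
107 kg → truck 2 (remaining 13 kg)
32 kg → truck 3 (remaining 88 kg)
75 kg → truck 3 (remaining 13 kg)
75 kg → truck 4 (remaining 45 kg)
85 kg → truck 5 (remaining 35 kg)
57 kg → truck 6 (remaining 63 kg)
101 kg → truck 7 (remaining 19 kg)
64 kg → truck 8 (remaining 56 kg)
61 kg → truck 9 (remaining 59 kg)
102 kg → truck 10 (remaining 18 kg)
58 kg → truck 11 (remaining 62 kg)
49 kg → truck 11 (remaining 13 kg)
90 kg → truck 12 (remaining 30 kg)
Final trucks: [43] [107] [32,75] [75] [85] [57] [101] [64] [61] [102] [58,49] [90].

12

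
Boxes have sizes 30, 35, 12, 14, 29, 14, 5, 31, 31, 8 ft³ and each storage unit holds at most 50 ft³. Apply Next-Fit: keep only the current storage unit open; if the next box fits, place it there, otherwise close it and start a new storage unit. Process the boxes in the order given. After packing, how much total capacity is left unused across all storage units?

storage unit 1: place 30 ft³, 20 ft³ left
storage unit 2: place 35 ft³, 15 ft³ left
storage unit 2: place 12 ft³, 3 ft³ left
storage unit 3: place 14 ft³, 36 ft³ left
storage unit 3: place 29 ft³, 7 ft³ left
storage unit 4: place 14 ft³, 36 ft³ left
storage unit 4: place 5 ft³, 31 ft³ left
storage unit 4: place 31 ft³, 0 ft³ left
storage unit 5: place 31 ft³, 19 ft³ left
storage unit 5: place 8 ft³, 11 ft³ left
5 storage units × 50 ft³ = 250 ft³; used 209 ft³; unused 41 ft³.

41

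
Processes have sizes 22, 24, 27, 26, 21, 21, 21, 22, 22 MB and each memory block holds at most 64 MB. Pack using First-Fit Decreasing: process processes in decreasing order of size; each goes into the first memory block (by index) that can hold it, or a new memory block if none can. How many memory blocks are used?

Sorted descending: 27, 26, 24, 22, 22, 22, 21, 21, 21.
Put 27 MB in memory block 1; 37 MB remain.
Put 26 MB in memory block 1; 11 MB remain.
Put 24 MB in memory block 2; 40 MB remain.
Put 22 MB in memory block 2; 18 MB remain.
Put 22 MB in memory block 3; 42 MB remain.
Put 22 MB in memory block 3; 20 MB remain.
Put 21 MB in memory block 4; 43 MB remain.
Put 21 MB in memory block 4; 22 MB remain.
Put 21 MB in memory block 4; 1 MB remain.

4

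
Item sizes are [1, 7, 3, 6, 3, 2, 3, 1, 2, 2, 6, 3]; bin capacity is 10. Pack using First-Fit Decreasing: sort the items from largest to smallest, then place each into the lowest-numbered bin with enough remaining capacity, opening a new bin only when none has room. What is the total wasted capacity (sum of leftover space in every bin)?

1

Sorted descending: 7, 6, 6, 3, 3, 3, 3, 2, 2, 2, 1, 1.
bin 1: place 7, 3 left
bin 2: place 6, 4 left
bin 3: place 6, 4 left
bin 1: place 3, 0 left
bin 2: place 3, 1 left
bin 3: place 3, 1 left
bin 4: place 3, 7 left
bin 4: place 2, 5 left
bin 4: place 2, 3 left
bin 4: place 2, 1 left
bin 2: place 1, 0 left
bin 3: place 1, 0 left
4 bins × 10 = 40; used 39; unused 1.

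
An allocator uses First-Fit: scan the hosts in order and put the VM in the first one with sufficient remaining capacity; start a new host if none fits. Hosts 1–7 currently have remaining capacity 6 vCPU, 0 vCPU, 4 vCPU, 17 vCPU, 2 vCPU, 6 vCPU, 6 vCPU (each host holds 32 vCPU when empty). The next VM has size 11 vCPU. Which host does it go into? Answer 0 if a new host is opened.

4

Hosts with room: host 4 (17 vCPU).
The first with room is host 4.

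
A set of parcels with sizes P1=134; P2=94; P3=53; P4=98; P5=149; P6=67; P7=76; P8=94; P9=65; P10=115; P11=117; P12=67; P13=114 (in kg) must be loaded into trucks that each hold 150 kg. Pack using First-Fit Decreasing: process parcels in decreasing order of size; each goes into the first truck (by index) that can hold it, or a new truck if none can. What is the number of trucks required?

10 trucks

Sorted descending: 149, 134, 117, 115, 114, 98, 94, 94, 76, 67, 67, 65, 53.
Put 149 kg in truck 1; 1 kg remain.
Put 134 kg in truck 2; 16 kg remain.
Put 117 kg in truck 3; 33 kg remain.
Put 115 kg in truck 4; 35 kg remain.
Put 114 kg in truck 5; 36 kg remain.
Put 98 kg in truck 6; 52 kg remain.
Put 94 kg in truck 7; 56 kg remain.
Put 94 kg in truck 8; 56 kg remain.
Put 76 kg in truck 9; 74 kg remain.
Put 67 kg in truck 9; 7 kg remain.
Put 67 kg in truck 10; 83 kg remain.
Put 65 kg in truck 10; 18 kg remain.
Put 53 kg in truck 7; 3 kg remain.
Final trucks: [149] [134] [117] [115] [114] [98] [94,53] [94] [76,67] [67,65].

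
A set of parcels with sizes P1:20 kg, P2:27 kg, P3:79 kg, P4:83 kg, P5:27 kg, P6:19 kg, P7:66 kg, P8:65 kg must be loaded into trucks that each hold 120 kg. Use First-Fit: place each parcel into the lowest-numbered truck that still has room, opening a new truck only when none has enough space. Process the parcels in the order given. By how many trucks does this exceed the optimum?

1

First-Fit: [20,27,27,19] [79] [83] [66] [65] → 5 trucks.
Total size 386 kg; any packing needs at least ⌈386/120⌉ = 4 trucks.
An optimal packing achieves that bound: [83,27] [79,27] [66,20,19] [65] → 4 trucks.
Excess: 5 − 4 = 1.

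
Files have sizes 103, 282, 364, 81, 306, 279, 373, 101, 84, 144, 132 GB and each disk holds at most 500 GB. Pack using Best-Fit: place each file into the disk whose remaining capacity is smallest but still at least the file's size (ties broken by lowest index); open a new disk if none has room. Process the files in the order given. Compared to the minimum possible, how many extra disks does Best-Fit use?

0

Best-Fit: [103,282,81] [364,84] [306,144] [279,132] [373,101] → 5 disks.
Total size 2249 GB; any packing needs at least ⌈2249/500⌉ = 5 disks.
So 5 is already optimal.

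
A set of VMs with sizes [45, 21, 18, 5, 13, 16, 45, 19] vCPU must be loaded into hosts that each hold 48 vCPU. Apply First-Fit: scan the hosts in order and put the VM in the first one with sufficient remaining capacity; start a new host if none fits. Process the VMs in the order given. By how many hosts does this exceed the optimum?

0

First-Fit: [45] [21,18,5] [13,16,19] [45] → 4 hosts.
Total size 182 vCPU; any packing needs at least ⌈182/48⌉ = 4 hosts.
So 4 is already optimal.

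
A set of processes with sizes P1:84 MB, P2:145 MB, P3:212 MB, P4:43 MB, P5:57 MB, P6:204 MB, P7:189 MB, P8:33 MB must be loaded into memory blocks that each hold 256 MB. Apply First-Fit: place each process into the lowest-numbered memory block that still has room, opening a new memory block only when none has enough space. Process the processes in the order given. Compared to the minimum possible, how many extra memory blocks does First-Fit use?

First-Fit: [84,145] [212,43] [57,189] [204,33] → 4 memory blocks.
Total size 967 MB; any packing needs at least ⌈967/256⌉ = 4 memory blocks.
So 4 is already optimal.

0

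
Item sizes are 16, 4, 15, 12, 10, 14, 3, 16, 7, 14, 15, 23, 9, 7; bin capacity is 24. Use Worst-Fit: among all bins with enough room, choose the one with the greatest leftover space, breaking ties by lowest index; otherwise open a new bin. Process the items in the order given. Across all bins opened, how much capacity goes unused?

bin 1: place 16, 8 left
bin 1: place 4, 4 left
bin 2: place 15, 9 left
bin 3: place 12, 12 left
bin 3: place 10, 2 left
bin 4: place 14, 10 left
bin 4: place 3, 7 left
bin 5: place 16, 8 left
bin 2: place 7, 2 left
bin 6: place 14, 10 left
bin 7: place 15, 9 left
bin 8: place 23, 1 left
bin 6: place 9, 1 left
bin 7: place 7, 2 left
8 bins × 24 = 192; used 165; unused 27.

27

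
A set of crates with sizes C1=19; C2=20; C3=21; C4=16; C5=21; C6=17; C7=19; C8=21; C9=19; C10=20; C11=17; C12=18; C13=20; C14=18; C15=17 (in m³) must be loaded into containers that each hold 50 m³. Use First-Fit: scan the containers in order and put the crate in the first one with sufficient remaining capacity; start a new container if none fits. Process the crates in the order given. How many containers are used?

8

Put C1 (19 m³) in container 1; 31 m³ remain.
Put C2 (20 m³) in container 1; 11 m³ remain.
Put C3 (21 m³) in container 2; 29 m³ remain.
Put C4 (16 m³) in container 2; 13 m³ remain.
Put C5 (21 m³) in container 3; 29 m³ remain.
Put C6 (17 m³) in container 3; 12 m³ remain.
Put C7 (19 m³) in container 4; 31 m³ remain.
Put C8 (21 m³) in container 4; 10 m³ remain.
Put C9 (19 m³) in container 5; 31 m³ remain.
Put C10 (20 m³) in container 5; 11 m³ remain.
Put C11 (17 m³) in container 6; 33 m³ remain.
Put C12 (18 m³) in container 6; 15 m³ remain.
Put C13 (20 m³) in container 7; 30 m³ remain.
Put C14 (18 m³) in container 7; 12 m³ remain.
Put C15 (17 m³) in container 8; 33 m³ remain.
Final containers: [19,20] [21,16] [21,17] [19,21] [19,20] [17,18] [20,18] [17].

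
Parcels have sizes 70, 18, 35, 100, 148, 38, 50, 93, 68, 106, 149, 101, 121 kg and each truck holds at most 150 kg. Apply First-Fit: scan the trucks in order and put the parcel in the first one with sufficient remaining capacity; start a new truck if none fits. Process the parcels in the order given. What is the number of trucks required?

70 kg → truck 1 (remaining 80 kg)
18 kg → truck 1 (remaining 62 kg)
35 kg → truck 1 (remaining 27 kg)
100 kg → truck 2 (remaining 50 kg)
148 kg → truck 3 (remaining 2 kg)
38 kg → truck 2 (remaining 12 kg)
50 kg → truck 4 (remaining 100 kg)
93 kg → truck 4 (remaining 7 kg)
68 kg → truck 5 (remaining 82 kg)
106 kg → truck 6 (remaining 44 kg)
149 kg → truck 7 (remaining 1 kg)
101 kg → truck 8 (remaining 49 kg)
121 kg → truck 9 (remaining 29 kg)
Final trucks: [70,18,35] [100,38] [148] [50,93] [68] [106] [149] [101] [121].

9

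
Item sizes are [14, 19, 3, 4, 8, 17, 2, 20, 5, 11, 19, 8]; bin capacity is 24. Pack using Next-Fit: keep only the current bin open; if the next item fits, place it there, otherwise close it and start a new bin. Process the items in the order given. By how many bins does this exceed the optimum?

2

Next-Fit: [14] [19,3] [4,8] [17,2] [20] [5,11] [19] [8] → 8 bins.
Total size 130; any packing needs at least ⌈130/24⌉ = 6 bins.
An optimal packing achieves that bound: [20,4] [19,5] [19,3,2] [17] [14,8] [11,8] → 6 bins.
Excess: 8 − 6 = 2.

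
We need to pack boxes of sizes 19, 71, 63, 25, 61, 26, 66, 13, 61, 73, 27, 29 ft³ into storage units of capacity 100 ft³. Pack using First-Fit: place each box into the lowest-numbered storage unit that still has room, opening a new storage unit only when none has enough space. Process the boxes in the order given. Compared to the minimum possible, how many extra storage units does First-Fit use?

0

First-Fit: [19,71] [63,25] [61,26,13] [66,27] [61,29] [73] → 6 storage units.
Total size 534 ft³; any packing needs at least ⌈534/100⌉ = 6 storage units.
So 6 is already optimal.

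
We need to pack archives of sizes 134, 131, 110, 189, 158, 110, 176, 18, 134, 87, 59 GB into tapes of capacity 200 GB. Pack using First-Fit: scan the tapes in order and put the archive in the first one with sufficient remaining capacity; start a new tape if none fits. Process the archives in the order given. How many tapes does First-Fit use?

8 tapes

134 GB → tape 1 (remaining 66 GB)
131 GB → tape 2 (remaining 69 GB)
110 GB → tape 3 (remaining 90 GB)
189 GB → tape 4 (remaining 11 GB)
158 GB → tape 5 (remaining 42 GB)
110 GB → tape 6 (remaining 90 GB)
176 GB → tape 7 (remaining 24 GB)
18 GB → tape 1 (remaining 48 GB)
134 GB → tape 8 (remaining 66 GB)
87 GB → tape 3 (remaining 3 GB)
59 GB → tape 2 (remaining 10 GB)
Final tapes: [134,18] [131,59] [110,87] [189] [158] [110] [176] [134].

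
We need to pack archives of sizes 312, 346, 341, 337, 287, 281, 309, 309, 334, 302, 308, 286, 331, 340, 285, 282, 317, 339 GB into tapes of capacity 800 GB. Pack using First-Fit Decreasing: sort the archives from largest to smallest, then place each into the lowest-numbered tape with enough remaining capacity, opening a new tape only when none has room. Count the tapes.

Sorted descending: 346, 341, 340, 339, 337, 334, 331, 317, 312, 309, 309, 308, 302, 287, 286, 285, 282, 281.
346 GB → tape 1 (remaining 454 GB)
341 GB → tape 1 (remaining 113 GB)
340 GB → tape 2 (remaining 460 GB)
339 GB → tape 2 (remaining 121 GB)
337 GB → tape 3 (remaining 463 GB)
334 GB → tape 3 (remaining 129 GB)
331 GB → tape 4 (remaining 469 GB)
317 GB → tape 4 (remaining 152 GB)
312 GB → tape 5 (remaining 488 GB)
309 GB → tape 5 (remaining 179 GB)
309 GB → tape 6 (remaining 491 GB)
308 GB → tape 6 (remaining 183 GB)
302 GB → tape 7 (remaining 498 GB)
287 GB → tape 7 (remaining 211 GB)
286 GB → tape 8 (remaining 514 GB)
285 GB → tape 8 (remaining 229 GB)
282 GB → tape 9 (remaining 518 GB)
281 GB → tape 9 (remaining 237 GB)
Final tapes: [346,341] [340,339] [337,334] [331,317] [312,309] [309,308] [302,287] [286,285] [282,281].

9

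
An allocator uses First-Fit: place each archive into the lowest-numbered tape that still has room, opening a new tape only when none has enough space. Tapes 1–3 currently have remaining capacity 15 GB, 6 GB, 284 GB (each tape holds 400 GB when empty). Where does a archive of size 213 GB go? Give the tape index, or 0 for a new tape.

3

Tapes with room: tape 3 (284 GB).
The first with room is tape 3.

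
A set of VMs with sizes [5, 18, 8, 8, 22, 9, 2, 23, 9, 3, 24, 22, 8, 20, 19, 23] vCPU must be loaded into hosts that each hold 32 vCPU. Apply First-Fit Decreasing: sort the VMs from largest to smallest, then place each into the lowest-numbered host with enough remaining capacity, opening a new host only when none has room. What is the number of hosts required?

8

Sorted descending: 24, 23, 23, 22, 22, 20, 19, 18, 9, 9, 8, 8, 8, 5, 3, 2.
Put 24 vCPU in host 1; 8 vCPU remain.
Put 23 vCPU in host 2; 9 vCPU remain.
Put 23 vCPU in host 3; 9 vCPU remain.
Put 22 vCPU in host 4; 10 vCPU remain.
Put 22 vCPU in host 5; 10 vCPU remain.
Put 20 vCPU in host 6; 12 vCPU remain.
Put 19 vCPU in host 7; 13 vCPU remain.
Put 18 vCPU in host 8; 14 vCPU remain.
Put 9 vCPU in host 2; 0 vCPU remain.
Put 9 vCPU in host 3; 0 vCPU remain.
Put 8 vCPU in host 1; 0 vCPU remain.
Put 8 vCPU in host 4; 2 vCPU remain.
Put 8 vCPU in host 5; 2 vCPU remain.
Put 5 vCPU in host 6; 7 vCPU remain.
Put 3 vCPU in host 6; 4 vCPU remain.
Put 2 vCPU in host 4; 0 vCPU remain.
Final hosts: [24,8] [23,9] [23,9] [22,8,2] [22,8] [20,5,3] [19] [18].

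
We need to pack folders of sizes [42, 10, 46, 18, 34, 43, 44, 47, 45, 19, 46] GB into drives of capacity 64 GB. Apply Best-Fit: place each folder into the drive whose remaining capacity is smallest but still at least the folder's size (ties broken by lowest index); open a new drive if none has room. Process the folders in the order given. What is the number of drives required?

drive 1: place 42 GB, 22 GB left
drive 1: place 10 GB, 12 GB left
drive 2: place 46 GB, 18 GB left
drive 2: place 18 GB, 0 GB left
drive 3: place 34 GB, 30 GB left
drive 4: place 43 GB, 21 GB left
drive 5: place 44 GB, 20 GB left
drive 6: place 47 GB, 17 GB left
drive 7: place 45 GB, 19 GB left
drive 7: place 19 GB, 0 GB left
drive 8: place 46 GB, 18 GB left
Final drives: [42,10] [46,18] [34] [43] [44] [47] [45,19] [46].

8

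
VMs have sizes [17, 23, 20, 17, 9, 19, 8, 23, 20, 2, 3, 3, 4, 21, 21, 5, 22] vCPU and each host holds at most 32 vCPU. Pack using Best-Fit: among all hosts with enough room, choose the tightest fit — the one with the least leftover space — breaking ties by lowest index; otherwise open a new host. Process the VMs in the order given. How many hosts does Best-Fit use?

10

Put 17 vCPU in host 1; 15 vCPU remain.
Put 23 vCPU in host 2; 9 vCPU remain.
Put 20 vCPU in host 3; 12 vCPU remain.
Put 17 vCPU in host 4; 15 vCPU remain.
Put 9 vCPU in host 2; 0 vCPU remain.
Put 19 vCPU in host 5; 13 vCPU remain.
Put 8 vCPU in host 3; 4 vCPU remain.
Put 23 vCPU in host 6; 9 vCPU remain.
Put 20 vCPU in host 7; 12 vCPU remain.
Put 2 vCPU in host 3; 2 vCPU remain.
Put 3 vCPU in host 6; 6 vCPU remain.
Put 3 vCPU in host 6; 3 vCPU remain.
Put 4 vCPU in host 7; 8 vCPU remain.
Put 21 vCPU in host 8; 11 vCPU remain.
Put 21 vCPU in host 9; 11 vCPU remain.
Put 5 vCPU in host 7; 3 vCPU remain.
Put 22 vCPU in host 10; 10 vCPU remain.
Final hosts: [17] [23,9] [20,8,2] [17] [19] [23,3,3] [20,4,5] [21] [21] [22].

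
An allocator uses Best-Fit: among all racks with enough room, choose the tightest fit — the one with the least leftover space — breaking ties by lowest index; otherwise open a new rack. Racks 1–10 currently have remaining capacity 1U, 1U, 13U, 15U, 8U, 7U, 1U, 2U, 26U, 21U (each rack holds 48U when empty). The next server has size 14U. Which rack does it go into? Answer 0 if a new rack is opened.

Racks with room: rack 4 (15U), rack 9 (26U), rack 10 (21U).
Tightest fit is rack 4 with 15U free.

4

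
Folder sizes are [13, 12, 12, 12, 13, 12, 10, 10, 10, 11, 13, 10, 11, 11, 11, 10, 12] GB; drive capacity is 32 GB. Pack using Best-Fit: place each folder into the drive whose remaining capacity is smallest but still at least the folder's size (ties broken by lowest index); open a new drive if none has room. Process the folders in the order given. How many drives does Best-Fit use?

Put 13 GB in drive 1; 19 GB remain.
Put 12 GB in drive 1; 7 GB remain.
Put 12 GB in drive 2; 20 GB remain.
Put 12 GB in drive 2; 8 GB remain.
Put 13 GB in drive 3; 19 GB remain.
Put 12 GB in drive 3; 7 GB remain.
Put 10 GB in drive 4; 22 GB remain.
Put 10 GB in drive 4; 12 GB remain.
Put 10 GB in drive 4; 2 GB remain.
Put 11 GB in drive 5; 21 GB remain.
Put 13 GB in drive 5; 8 GB remain.
Put 10 GB in drive 6; 22 GB remain.
Put 11 GB in drive 6; 11 GB remain.
Put 11 GB in drive 6; 0 GB remain.
Put 11 GB in drive 7; 21 GB remain.
Put 10 GB in drive 7; 11 GB remain.
Put 12 GB in drive 8; 20 GB remain.

8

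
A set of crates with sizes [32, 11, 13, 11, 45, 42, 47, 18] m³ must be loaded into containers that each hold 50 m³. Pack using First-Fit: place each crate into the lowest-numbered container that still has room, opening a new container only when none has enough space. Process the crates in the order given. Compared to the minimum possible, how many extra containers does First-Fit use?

0

First-Fit: [32,11] [13,11,18] [45] [42] [47] → 5 containers.
Total size 219 m³; any packing needs at least ⌈219/50⌉ = 5 containers.
So 5 is already optimal.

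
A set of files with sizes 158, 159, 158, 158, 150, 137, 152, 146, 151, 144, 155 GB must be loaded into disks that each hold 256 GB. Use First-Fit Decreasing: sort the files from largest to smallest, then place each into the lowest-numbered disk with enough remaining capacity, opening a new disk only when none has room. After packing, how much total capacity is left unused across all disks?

Sorted descending: 159, 158, 158, 158, 155, 152, 151, 150, 146, 144, 137.
159 GB → disk 1 (remaining 97 GB)
158 GB → disk 2 (remaining 98 GB)
158 GB → disk 3 (remaining 98 GB)
158 GB → disk 4 (remaining 98 GB)
155 GB → disk 5 (remaining 101 GB)
152 GB → disk 6 (remaining 104 GB)
151 GB → disk 7 (remaining 105 GB)
150 GB → disk 8 (remaining 106 GB)
146 GB → disk 9 (remaining 110 GB)
144 GB → disk 10 (remaining 112 GB)
137 GB → disk 11 (remaining 119 GB)
11 disks × 256 GB = 2816 GB; used 1668 GB; unused 1148 GB.

1148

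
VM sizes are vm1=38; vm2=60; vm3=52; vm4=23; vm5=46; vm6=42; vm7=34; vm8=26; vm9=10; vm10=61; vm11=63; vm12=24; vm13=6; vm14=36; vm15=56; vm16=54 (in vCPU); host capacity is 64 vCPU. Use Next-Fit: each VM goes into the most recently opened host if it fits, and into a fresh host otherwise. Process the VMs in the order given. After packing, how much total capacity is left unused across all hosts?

host 1: place vm1 (38 vCPU), 26 vCPU left
host 2: place vm2 (60 vCPU), 4 vCPU left
host 3: place vm3 (52 vCPU), 12 vCPU left
host 4: place vm4 (23 vCPU), 41 vCPU left
host 5: place vm5 (46 vCPU), 18 vCPU left
host 6: place vm6 (42 vCPU), 22 vCPU left
host 7: place vm7 (34 vCPU), 30 vCPU left
host 7: place vm8 (26 vCPU), 4 vCPU left
host 8: place vm9 (10 vCPU), 54 vCPU left
host 9: place vm10 (61 vCPU), 3 vCPU left
host 10: place vm11 (63 vCPU), 1 vCPU left
host 11: place vm12 (24 vCPU), 40 vCPU left
host 11: place vm13 (6 vCPU), 34 vCPU left
host 12: place vm14 (36 vCPU), 28 vCPU left
host 13: place vm15 (56 vCPU), 8 vCPU left
host 14: place vm16 (54 vCPU), 10 vCPU left
14 hosts × 64 vCPU = 896 vCPU; used 631 vCPU; unused 265 vCPU.

265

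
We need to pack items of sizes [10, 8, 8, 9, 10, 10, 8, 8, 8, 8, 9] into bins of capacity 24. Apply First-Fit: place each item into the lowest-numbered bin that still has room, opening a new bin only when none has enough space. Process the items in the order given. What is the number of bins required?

10 → bin 1 (remaining 14)
8 → bin 1 (remaining 6)
8 → bin 2 (remaining 16)
9 → bin 2 (remaining 7)
10 → bin 3 (remaining 14)
10 → bin 3 (remaining 4)
8 → bin 4 (remaining 16)
8 → bin 4 (remaining 8)
8 → bin 4 (remaining 0)
8 → bin 5 (remaining 16)
9 → bin 5 (remaining 7)

5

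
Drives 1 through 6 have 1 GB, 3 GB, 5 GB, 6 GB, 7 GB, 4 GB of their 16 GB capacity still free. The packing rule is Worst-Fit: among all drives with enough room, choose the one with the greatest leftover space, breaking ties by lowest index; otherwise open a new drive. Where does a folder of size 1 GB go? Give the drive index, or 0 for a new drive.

Drives with room: drive 1 (1 GB), drive 2 (3 GB), drive 3 (5 GB), drive 4 (6 GB), drive 5 (7 GB), drive 6 (4 GB).
Most room is drive 5 with 7 GB free.

5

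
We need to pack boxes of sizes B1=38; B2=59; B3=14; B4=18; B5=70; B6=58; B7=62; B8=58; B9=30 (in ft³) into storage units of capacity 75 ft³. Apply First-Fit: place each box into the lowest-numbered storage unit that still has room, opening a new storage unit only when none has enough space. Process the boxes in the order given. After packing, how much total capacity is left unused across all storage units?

118

B1 (38 ft³) → storage unit 1 (remaining 37 ft³)
B2 (59 ft³) → storage unit 2 (remaining 16 ft³)
B3 (14 ft³) → storage unit 1 (remaining 23 ft³)
B4 (18 ft³) → storage unit 1 (remaining 5 ft³)
B5 (70 ft³) → storage unit 3 (remaining 5 ft³)
B6 (58 ft³) → storage unit 4 (remaining 17 ft³)
B7 (62 ft³) → storage unit 5 (remaining 13 ft³)
B8 (58 ft³) → storage unit 6 (remaining 17 ft³)
B9 (30 ft³) → storage unit 7 (remaining 45 ft³)
7 storage units × 75 ft³ = 525 ft³; used 407 ft³; unused 118 ft³.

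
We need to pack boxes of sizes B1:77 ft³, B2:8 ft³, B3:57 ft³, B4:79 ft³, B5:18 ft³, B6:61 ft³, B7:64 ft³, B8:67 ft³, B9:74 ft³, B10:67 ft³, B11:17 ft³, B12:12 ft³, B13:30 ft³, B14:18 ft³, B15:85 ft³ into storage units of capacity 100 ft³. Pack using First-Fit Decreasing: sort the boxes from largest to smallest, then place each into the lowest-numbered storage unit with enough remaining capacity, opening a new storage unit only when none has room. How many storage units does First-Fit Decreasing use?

9

Sorted descending: 85, 79, 77, 74, 67, 67, 64, 61, 57, 30, 18, 18, 17, 12, 8.
storage unit 1: place 85 ft³, 15 ft³ left
storage unit 2: place 79 ft³, 21 ft³ left
storage unit 3: place 77 ft³, 23 ft³ left
storage unit 4: place 74 ft³, 26 ft³ left
storage unit 5: place 67 ft³, 33 ft³ left
storage unit 6: place 67 ft³, 33 ft³ left
storage unit 7: place 64 ft³, 36 ft³ left
storage unit 8: place 61 ft³, 39 ft³ left
storage unit 9: place 57 ft³, 43 ft³ left
storage unit 5: place 30 ft³, 3 ft³ left
storage unit 2: place 18 ft³, 3 ft³ left
storage unit 3: place 18 ft³, 5 ft³ left
storage unit 4: place 17 ft³, 9 ft³ left
storage unit 1: place 12 ft³, 3 ft³ left
storage unit 4: place 8 ft³, 1 ft³ left
Final storage units: [85,12] [79,18] [77,18] [74,17,8] [67,30] [67] [64] [61] [57].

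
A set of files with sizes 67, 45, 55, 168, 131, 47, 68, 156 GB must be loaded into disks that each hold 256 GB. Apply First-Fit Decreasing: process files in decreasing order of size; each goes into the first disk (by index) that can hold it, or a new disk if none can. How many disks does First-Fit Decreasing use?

4 disks

Sorted descending: 168, 156, 131, 68, 67, 55, 47, 45.
Put 168 GB in disk 1; 88 GB remain.
Put 156 GB in disk 2; 100 GB remain.
Put 131 GB in disk 3; 125 GB remain.
Put 68 GB in disk 1; 20 GB remain.
Put 67 GB in disk 2; 33 GB remain.
Put 55 GB in disk 3; 70 GB remain.
Put 47 GB in disk 3; 23 GB remain.
Put 45 GB in disk 4; 211 GB remain.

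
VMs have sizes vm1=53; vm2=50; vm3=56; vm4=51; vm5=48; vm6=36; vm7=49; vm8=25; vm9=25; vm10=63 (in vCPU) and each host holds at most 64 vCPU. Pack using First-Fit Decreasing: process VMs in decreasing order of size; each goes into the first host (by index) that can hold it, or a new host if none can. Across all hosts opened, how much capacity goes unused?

Sorted descending: 63, 56, 53, 51, 50, 49, 48, 36, 25, 25.
Put 63 vCPU in host 1; 1 vCPU remain.
Put 56 vCPU in host 2; 8 vCPU remain.
Put 53 vCPU in host 3; 11 vCPU remain.
Put 51 vCPU in host 4; 13 vCPU remain.
Put 50 vCPU in host 5; 14 vCPU remain.
Put 49 vCPU in host 6; 15 vCPU remain.
Put 48 vCPU in host 7; 16 vCPU remain.
Put 36 vCPU in host 8; 28 vCPU remain.
Put 25 vCPU in host 8; 3 vCPU remain.
Put 25 vCPU in host 9; 39 vCPU remain.
9 hosts × 64 vCPU = 576 vCPU; used 456 vCPU; unused 120 vCPU.

120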